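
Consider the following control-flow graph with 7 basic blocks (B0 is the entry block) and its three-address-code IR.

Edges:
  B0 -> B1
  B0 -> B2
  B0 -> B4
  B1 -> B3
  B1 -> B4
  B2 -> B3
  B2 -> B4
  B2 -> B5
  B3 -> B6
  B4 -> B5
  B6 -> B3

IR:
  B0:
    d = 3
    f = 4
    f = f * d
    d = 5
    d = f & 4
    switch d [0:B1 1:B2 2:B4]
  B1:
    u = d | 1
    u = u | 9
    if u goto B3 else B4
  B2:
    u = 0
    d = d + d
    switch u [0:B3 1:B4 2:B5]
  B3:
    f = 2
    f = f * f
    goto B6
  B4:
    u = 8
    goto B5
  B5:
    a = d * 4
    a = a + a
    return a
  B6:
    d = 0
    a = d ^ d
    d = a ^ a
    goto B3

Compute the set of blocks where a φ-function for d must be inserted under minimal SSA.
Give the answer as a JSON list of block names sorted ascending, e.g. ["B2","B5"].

idom tree: B1←B0 B2←B0 B3←B0 B4←B0 B5←B0 B6←B3
Dom∩ at merges:
  B3: preds {B1,B2,B6}: {B0,B1} ∩ {B0,B2} ∩ {B0,B3,B6} = {B0}; idom=B0
  B4: preds {B0,B1,B2}: {B0} ∩ {B0,B1} ∩ {B0,B2} = {B0}; idom=B0
  B5: preds {B2,B4}: {B0,B2} ∩ {B0,B4} = {B0}; idom=B0

DF walk-up:
  B3←B1: walk B1 to B0
  B3←B2: walk B2 to B0
  B3←B6: walk B6→B3 to B0
  B4←B0: walk · to B0
  B4←B1: walk B1 to B0
  B4←B2: walk B2 to B0
  B5←B2: walk B2 to B0
  B5←B4: walk B4 to B0
  DF(B0)=∅
  DF(B1)={B3,B4}
  DF(B2)={B3,B4,B5}
  DF(B3)={B3}
  DF(B4)={B5}
  DF(B5)=∅
  DF(B6)={B3}

φ for d: defs {B0,B2,B6}
  DF⁺ = {B3,B4,B5}

Answer: ["B3", "B4", "B5"]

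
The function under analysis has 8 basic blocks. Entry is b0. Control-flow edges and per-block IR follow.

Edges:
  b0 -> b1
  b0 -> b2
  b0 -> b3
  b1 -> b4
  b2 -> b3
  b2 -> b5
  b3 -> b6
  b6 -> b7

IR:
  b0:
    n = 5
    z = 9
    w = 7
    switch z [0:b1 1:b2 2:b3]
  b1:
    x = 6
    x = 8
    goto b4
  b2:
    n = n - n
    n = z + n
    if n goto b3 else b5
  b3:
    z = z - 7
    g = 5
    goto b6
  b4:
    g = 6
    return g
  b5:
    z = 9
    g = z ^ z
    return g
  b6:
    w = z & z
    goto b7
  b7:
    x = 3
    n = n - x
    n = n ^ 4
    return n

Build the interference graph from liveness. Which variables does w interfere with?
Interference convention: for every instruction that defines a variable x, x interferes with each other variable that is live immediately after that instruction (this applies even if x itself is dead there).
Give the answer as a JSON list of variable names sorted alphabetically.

Per-block:
  b0: {n,w,z} / ∅
  b1: {x} / ∅
  b2: {n} / {n,z}
  b3: {g,z} / {z}
  b4: {g} / ∅
  b5: {g,z} / ∅
  b6: {w} / {z}
  b7: {n,x} / {n}

Liveness:
  b0: in=∅ out={n,z}
  b1: in=∅ out=∅
  b2: in={n,z} out={n,z}
  b3: in={n,z} out={n,z}
  b4: in=∅ out=∅
  b5: in=∅ out=∅
  b6: in={n,z} out={n}
  b7: in={n} out=∅

Interference:
  g: {n,z}
  n: {g,w,x,z}
  w: {n,z}
  x: {n}
  z: {g,n,w}

N(w) = ["n", "z"]

Answer: ["n", "z"]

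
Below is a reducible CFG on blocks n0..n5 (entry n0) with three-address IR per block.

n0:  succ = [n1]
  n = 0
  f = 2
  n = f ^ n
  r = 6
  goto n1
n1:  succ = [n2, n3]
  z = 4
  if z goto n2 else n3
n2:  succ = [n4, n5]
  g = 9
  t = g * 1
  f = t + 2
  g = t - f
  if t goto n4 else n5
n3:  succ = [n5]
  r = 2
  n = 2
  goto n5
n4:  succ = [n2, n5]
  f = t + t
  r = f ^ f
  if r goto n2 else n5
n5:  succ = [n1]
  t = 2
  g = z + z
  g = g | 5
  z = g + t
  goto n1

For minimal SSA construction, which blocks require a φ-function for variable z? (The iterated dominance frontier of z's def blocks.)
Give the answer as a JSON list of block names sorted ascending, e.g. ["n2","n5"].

Answer: ["n1"]

Analysis:
idom tree: n1←n0 n2←n1 n3←n1 n4←n2 n5←n1
Dom∩ at merges:
  n1: preds {n0,n5}: {n0} ∩ {n0,n1,n5} = {n0}; idom=n0
  n2: preds {n1,n4}: {n0,n1} ∩ {n0,n1,n2,n4} = {n0,n1}; idom=n1
  n5: preds {n2,n3,n4}: {n0,n1,n2} ∩ {n0,n1,n3} ∩ {n0,n1,n2,n4} = {n0,n1}; idom=n1

DF derivation:
  join n1 pred n0: · stop@n0
  join n1 pred n5: n5→n1 stop@n0
  join n2 pred n1: · stop@n1
  join n2 pred n4: n4→n2 stop@n1
  join n5 pred n2: n2 stop@n1
  join n5 pred n3: n3 stop@n1
  join n5 pred n4: n4→n2 stop@n1
  n0 → ∅
  n1 → {n1}
  n2 → {n2,n5}
  n3 → {n5}
  n4 → {n2,n5}
  n5 → {n1}

φ for z: defs {n1,n5}
  DF⁺ = {n1}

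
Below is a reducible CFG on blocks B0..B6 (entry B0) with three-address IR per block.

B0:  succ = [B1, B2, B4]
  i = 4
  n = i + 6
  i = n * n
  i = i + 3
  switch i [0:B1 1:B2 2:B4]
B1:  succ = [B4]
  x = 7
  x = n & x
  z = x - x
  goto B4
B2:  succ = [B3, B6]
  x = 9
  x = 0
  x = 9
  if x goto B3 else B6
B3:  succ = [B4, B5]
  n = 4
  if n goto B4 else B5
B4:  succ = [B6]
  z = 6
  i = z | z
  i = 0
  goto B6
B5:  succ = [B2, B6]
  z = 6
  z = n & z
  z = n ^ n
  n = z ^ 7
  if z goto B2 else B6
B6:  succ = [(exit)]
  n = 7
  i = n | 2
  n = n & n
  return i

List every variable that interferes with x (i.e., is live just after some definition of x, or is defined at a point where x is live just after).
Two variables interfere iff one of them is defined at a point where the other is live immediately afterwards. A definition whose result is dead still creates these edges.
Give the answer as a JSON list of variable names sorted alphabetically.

Answer: ["n"]

Derivation:
Block summaries:
  B0: {i,n} / ∅
  B1: {x,z} / {n}
  B2: {x} / ∅
  B3: {n} / ∅
  B4: {i,z} / ∅
  B5: {n,z} / {n}
  B6: {i,n} / ∅

Backward fixpoint:
  live B0: ∅→{n}
  live B1: {n}→∅
  live B2: ∅→∅
  live B3: ∅→{n}
  live B4: ∅→∅
  live B5: {n}→∅
  live B6: ∅→∅

Interference:
  i↔{n}
  n↔{i,x,z}
  x↔{n}
  z↔{n}

N(x) = ["n"]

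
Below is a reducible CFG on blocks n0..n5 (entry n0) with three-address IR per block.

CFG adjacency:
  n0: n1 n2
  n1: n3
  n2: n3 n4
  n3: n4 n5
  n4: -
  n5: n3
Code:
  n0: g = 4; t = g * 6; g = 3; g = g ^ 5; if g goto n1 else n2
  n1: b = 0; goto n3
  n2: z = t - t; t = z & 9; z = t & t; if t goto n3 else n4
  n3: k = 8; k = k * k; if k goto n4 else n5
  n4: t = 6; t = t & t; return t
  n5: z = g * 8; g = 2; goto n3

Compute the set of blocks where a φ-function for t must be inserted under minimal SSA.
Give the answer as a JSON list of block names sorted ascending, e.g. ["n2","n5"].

Answer: ["n3", "n4"]

Analysis:
idom tree: n1←n0 n2←n0 n3←n0 n4←n0 n5←n3
Join-block Dom:
  n3: preds {n1,n2,n5}: {n0,n1} ∩ {n0,n2} ∩ {n0,n3,n5} = {n0}; idom=n0
  n4: preds {n2,n3}: {n0,n2} ∩ {n0,n3} = {n0}; idom=n0

Frontier:
  join n3 pred n1: n1 stop@n0
  join n3 pred n2: n2 stop@n0
  join n3 pred n5: n5→n3 stop@n0
  join n4 pred n2: n2 stop@n0
  join n4 pred n3: n3 stop@n0
  n0: DF=∅
  n1: DF={n3}
  n2: DF={n3,n4}
  n3: DF={n3,n4}
  n4: DF=∅
  n5: DF={n3}

φ for t: defs {n0,n2,n4}
  DF⁺ = {n3,n4}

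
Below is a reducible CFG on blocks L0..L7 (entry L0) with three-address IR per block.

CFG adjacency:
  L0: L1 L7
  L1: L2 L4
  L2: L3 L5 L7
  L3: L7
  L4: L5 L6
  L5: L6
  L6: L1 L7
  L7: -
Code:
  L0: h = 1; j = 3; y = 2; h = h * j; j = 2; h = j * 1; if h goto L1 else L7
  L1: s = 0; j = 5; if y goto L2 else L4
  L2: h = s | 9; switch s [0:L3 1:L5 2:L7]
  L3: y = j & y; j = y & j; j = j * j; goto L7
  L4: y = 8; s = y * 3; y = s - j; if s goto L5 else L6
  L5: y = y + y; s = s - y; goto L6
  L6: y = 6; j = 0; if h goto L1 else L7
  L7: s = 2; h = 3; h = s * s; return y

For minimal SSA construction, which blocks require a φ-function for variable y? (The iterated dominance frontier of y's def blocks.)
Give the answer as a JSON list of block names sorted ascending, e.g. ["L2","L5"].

Answer: ["L1", "L5", "L6", "L7"]

Derivation:
idom tree: L1←L0 L2←L1 L3←L2 L4←L1 L5←L1 L6←L1 L7←L0
Dom∩ at merges:
  L1: preds {L0,L6}: {L0} ∩ {L0,L1,L6} = {L0}; idom=L0
  L5: preds {L2,L4}: {L0,L1,L2} ∩ {L0,L1,L4} = {L0,L1}; idom=L1
  L6: preds {L4,L5}: {L0,L1,L4} ∩ {L0,L1,L5} = {L0,L1}; idom=L1
  L7: preds {L0,L2,L3,L6}: {L0} ∩ {L0,L1,L2} ∩ {L0,L1,L2,L3} ∩ {L0,L1,L6} = {L0}; idom=L0

Frontier:
  join L1 pred L0: · stop@L0
  join L1 pred L6: L6→L1 stop@L0
  join L5 pred L2: L2 stop@L1
  join L5 pred L4: L4 stop@L1
  join L6 pred L4: L4 stop@L1
  join L6 pred L5: L5 stop@L1
  join L7 pred L0: · stop@L0
  join L7 pred L2: L2→L1 stop@L0
  join L7 pred L3: L3→L2→L1 stop@L0
  join L7 pred L6: L6→L1 stop@L0
  L0 → ∅
  L1 → {L1,L7}
  L2 → {L5,L7}
  L3 → {L7}
  L4 → {L5,L6}
  L5 → {L6}
  L6 → {L1,L7}
  L7 → ∅

φ for y: defs {L0,L3,L4,L5,L6}
  DF⁺ = {L1,L5,L6,L7}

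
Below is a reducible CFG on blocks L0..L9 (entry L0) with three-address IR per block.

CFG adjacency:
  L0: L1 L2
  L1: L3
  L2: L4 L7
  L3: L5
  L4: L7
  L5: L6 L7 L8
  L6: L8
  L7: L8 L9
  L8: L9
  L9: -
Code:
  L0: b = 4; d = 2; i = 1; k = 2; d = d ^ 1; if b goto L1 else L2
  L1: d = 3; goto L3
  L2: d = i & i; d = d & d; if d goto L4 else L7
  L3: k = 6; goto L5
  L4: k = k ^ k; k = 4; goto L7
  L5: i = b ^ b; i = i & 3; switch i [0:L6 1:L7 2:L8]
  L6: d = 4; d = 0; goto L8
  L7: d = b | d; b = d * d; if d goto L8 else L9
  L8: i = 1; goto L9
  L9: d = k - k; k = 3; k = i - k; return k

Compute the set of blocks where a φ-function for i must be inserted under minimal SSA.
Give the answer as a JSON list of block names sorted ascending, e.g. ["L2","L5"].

Answer: ["L7", "L8", "L9"]

Derivation:
idom tree: L1←L0 L2←L0 L3←L1 L4←L2 L5←L3 L6←L5 L7←L0 L8←L0 L9←L0
Dom at joins:
  L7: preds {L2,L4,L5}: {L0,L2} ∩ {L0,L2,L4} ∩ {L0,L1,L3,L5} = {L0}; idom=L0
  L8: preds {L5,L6,L7}: {L0,L1,L3,L5} ∩ {L0,L1,L3,L5,L6} ∩ {L0,L7} = {L0}; idom=L0
  L9: preds {L7,L8}: {L0,L7} ∩ {L0,L8} = {L0}; idom=L0

Frontier:
  join L7 pred L2: L2 stop@L0
  join L7 pred L4: L4→L2 stop@L0
  join L7 pred L5: L5→L3→L1 stop@L0
  join L8 pred L5: L5→L3→L1 stop@L0
  join L8 pred L6: L6→L5→L3→L1 stop@L0
  join L8 pred L7: L7 stop@L0
  join L9 pred L7: L7 stop@L0
  join L9 pred L8: L8 stop@L0
  DF(L0)=∅
  DF(L1)={L7,L8}
  DF(L2)={L7}
  DF(L3)={L7,L8}
  DF(L4)={L7}
  DF(L5)={L7,L8}
  DF(L6)={L8}
  DF(L7)={L8,L9}
  DF(L8)={L9}
  DF(L9)=∅

φ for i: defs {L0,L5,L8}
  DF⁺ = {L7,L8,L9}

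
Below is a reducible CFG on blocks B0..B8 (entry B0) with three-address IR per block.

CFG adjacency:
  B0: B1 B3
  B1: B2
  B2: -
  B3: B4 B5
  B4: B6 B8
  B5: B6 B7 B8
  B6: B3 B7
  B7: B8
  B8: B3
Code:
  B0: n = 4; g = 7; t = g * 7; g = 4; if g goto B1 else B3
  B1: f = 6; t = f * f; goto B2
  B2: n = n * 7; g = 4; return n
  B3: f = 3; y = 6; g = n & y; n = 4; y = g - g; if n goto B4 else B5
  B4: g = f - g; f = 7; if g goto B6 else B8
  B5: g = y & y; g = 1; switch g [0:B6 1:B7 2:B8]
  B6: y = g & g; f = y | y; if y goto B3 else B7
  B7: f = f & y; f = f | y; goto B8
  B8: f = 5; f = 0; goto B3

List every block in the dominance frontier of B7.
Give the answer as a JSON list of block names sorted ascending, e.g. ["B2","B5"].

idom tree: B1←B0 B2←B1 B3←B0 B4←B3 B5←B3 B6←B3 B7←B3 B8←B3
Dom∩ at merges:
  B3: preds {B0,B6,B8}: {B0} ∩ {B0,B3,B6} ∩ {B0,B3,B8} = {B0}; idom=B0
  B6: preds {B4,B5}: {B0,B3,B4} ∩ {B0,B3,B5} = {B0,B3}; idom=B3
  B7: preds {B5,B6}: {B0,B3,B5} ∩ {B0,B3,B6} = {B0,B3}; idom=B3
  B8: preds {B4,B5,B7}: {B0,B3,B4} ∩ {B0,B3,B5} ∩ {B0,B3,B7} = {B0,B3}; idom=B3

Frontier:
  join B3 pred B0: · stop@B0
  join B3 pred B6: B6→B3 stop@B0
  join B3 pred B8: B8→B3 stop@B0
  join B6 pred B4: B4 stop@B3
  join B6 pred B5: B5 stop@B3
  join B7 pred B5: B5 stop@B3
  join B7 pred B6: B6 stop@B3
  join B8 pred B4: B4 stop@B3
  join B8 pred B5: B5 stop@B3
  join B8 pred B7: B7 stop@B3
  DF(B0)=∅
  DF(B1)=∅
  DF(B2)=∅
  DF(B3)={B3}
  DF(B4)={B6,B8}
  DF(B5)={B6,B7,B8}
  DF(B6)={B3,B7}
  DF(B7)={B8}
  DF(B8)={B3}

DF(B7) = ["B8"]

Answer: ["B8"]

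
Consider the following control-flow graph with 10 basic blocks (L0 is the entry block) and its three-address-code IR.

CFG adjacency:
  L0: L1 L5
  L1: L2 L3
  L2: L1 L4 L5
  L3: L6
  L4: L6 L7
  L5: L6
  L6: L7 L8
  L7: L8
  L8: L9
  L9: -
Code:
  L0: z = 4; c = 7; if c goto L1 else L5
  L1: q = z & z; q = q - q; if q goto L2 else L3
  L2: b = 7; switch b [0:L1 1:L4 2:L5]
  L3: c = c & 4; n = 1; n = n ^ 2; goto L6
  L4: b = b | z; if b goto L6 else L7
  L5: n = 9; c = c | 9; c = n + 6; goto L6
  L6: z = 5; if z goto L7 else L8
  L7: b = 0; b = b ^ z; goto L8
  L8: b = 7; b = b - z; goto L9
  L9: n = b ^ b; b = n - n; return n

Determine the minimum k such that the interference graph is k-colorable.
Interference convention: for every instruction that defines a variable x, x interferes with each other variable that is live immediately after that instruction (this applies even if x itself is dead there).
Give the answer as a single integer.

Answer: 3

Derivation:
Per-block:
  L0 def {c,z} use ∅
  L1 def {q} use {z}
  L2 def {b} use ∅
  L3 def {c,n} use {c}
  L4 def {b} use {b,z}
  L5 def {c,n} use {c}
  L6 def {z} use ∅
  L7 def {b} use {z}
  L8 def {b} use {z}
  L9 def {b,n} use {b}

Liveness:
  L0: in=∅ out={c,z}
  L1: in={c,z} out={c,z}
  L2: in={c,z} out={b,c,z}
  L3: in={c} out=∅
  L4: in={b,z} out={z}
  L5: in={c} out=∅
  L6: in=∅ out={z}
  L7: in={z} out={z}
  L8: in={z} out={b}
  L9: in={b} out=∅

Conflict graph:
  b — {c,n,z}
  c — {b,n,q,z}
  n — {b,c}
  q — {c,z}
  z — {b,c,q}

Colouring:
  clique {b,c,n} ⇒ need ≥ 3
  3-colouring: c0={c}  c1={b,q}  c2={n,z}
  χ = 3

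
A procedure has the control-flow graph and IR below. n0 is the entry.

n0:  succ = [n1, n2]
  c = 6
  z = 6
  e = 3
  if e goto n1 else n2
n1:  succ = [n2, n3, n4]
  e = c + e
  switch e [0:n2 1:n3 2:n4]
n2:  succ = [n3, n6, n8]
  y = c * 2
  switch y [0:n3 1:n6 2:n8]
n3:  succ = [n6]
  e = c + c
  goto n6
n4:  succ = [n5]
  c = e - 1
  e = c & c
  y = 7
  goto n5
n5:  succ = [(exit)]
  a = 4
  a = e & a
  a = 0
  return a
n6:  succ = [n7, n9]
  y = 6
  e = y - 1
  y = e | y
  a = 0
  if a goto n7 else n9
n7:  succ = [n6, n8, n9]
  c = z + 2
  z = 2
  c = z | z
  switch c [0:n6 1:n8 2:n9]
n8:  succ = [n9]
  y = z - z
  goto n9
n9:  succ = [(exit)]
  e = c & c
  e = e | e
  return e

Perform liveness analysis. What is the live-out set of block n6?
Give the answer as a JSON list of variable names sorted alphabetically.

Answer: ["c", "z"]

Derivation:
Block summaries:
  n0: {c,e,z} / ∅
  n1: {e} / {c,e}
  n2: {y} / {c}
  n3: {e} / {c}
  n4: {c,e,y} / {e}
  n5: {a} / {e}
  n6: {a,e,y} / ∅
  n7: {c,z} / {z}
  n8: {y} / {z}
  n9: {e} / {c}

Live sets:
  n0: in=∅ out={c,e,z}
  n1: in={c,e,z} out={c,e,z}
  n2: in={c,z} out={c,z}
  n3: in={c,z} out={c,z}
  n4: in={e} out={e}
  n5: in={e} out=∅
  n6: in={c,z} out={c,z}
  n7: in={z} out={c,z}
  n8: in={c,z} out={c}
  n9: in={c} out=∅

live-out(n6) = ["c", "z"]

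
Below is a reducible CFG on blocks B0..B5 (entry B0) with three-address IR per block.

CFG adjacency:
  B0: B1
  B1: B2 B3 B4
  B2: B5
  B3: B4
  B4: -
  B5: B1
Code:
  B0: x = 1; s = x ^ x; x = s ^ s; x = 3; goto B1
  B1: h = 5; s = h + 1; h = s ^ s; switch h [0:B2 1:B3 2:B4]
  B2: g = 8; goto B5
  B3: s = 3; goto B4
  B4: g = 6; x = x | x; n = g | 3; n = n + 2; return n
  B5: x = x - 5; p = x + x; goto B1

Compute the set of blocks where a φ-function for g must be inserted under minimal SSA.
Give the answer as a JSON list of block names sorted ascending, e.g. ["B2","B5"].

Answer: ["B1"]

Working:
idom tree: B1←B0 B2←B1 B3←B1 B4←B1 B5←B2
Join-block Dom:
  B1: preds {B0,B5}: {B0} ∩ {B0,B1,B2,B5} = {B0}; idom=B0
  B4: preds {B1,B3}: {B0,B1} ∩ {B0,B1,B3} = {B0,B1}; idom=B1

DF derivation:
  B1←B0: walk · to B0
  B1←B5: walk B5→B2→B1 to B0
  B4←B1: walk · to B1
  B4←B3: walk B3 to B1
  DF(B0)=∅
  DF(B1)={B1}
  DF(B2)={B1}
  DF(B3)={B4}
  DF(B4)=∅
  DF(B5)={B1}

φ for g: defs {B2,B4}
  DF⁺ = {B1}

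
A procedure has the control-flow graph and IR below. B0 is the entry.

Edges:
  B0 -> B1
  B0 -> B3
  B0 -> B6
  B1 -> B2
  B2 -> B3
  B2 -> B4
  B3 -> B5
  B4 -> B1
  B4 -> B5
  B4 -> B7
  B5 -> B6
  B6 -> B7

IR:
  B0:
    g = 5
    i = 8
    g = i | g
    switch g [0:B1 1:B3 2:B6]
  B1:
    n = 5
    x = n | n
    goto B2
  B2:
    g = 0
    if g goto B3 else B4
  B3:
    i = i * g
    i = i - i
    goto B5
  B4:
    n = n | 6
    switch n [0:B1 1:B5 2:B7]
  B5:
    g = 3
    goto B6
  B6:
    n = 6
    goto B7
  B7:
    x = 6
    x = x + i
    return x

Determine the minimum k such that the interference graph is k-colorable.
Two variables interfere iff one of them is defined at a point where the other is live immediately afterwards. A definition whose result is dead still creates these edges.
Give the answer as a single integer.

Block summaries:
  B0: def={g,i} ue=∅
  B1: def={n,x} ue=∅
  B2: def={g} ue=∅
  B3: def={i} ue={g,i}
  B4: def={n} ue={n}
  B5: def={g} ue=∅
  B6: def={n} ue=∅
  B7: def={x} ue={i}

Live sets:
  live B0: ∅→{g,i}
  live B1: {i}→{i,n}
  live B2: {i,n}→{g,i,n}
  live B3: {g,i}→{i}
  live B4: {i,n}→{i}
  live B5: {i}→{i}
  live B6: {i}→{i}
  live B7: {i}→∅

Interfere edges:
  g↔{i,n}
  i↔{g,n,x}
  n↔{g,i,x}
  x↔{i,n}

Registers:
  lower bound: {g,i,n} mutually conflict ⇒ χ ≥ 3
  assign g→c2 i→c0 n→c1 x→c2 — no edge inside a register ⇒ χ ≤ 3
  χ = 3

Answer: 3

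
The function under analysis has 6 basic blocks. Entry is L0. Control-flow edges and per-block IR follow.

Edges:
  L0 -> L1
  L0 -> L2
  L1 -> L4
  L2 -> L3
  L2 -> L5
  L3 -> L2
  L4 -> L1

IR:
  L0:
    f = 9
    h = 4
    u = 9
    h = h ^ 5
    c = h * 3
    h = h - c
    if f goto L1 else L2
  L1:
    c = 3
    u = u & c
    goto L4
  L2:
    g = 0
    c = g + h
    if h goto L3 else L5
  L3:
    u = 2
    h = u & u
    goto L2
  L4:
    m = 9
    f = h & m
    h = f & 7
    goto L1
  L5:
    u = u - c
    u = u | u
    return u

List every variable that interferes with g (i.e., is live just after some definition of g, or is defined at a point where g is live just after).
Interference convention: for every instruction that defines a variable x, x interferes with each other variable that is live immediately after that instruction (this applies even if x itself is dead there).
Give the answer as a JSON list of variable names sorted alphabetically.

def/use:
  L0 def {c,f,h,u} use ∅
  L1 def {c,u} use {u}
  L2 def {c,g} use {h}
  L3 def {h,u} use ∅
  L4 def {f,h,m} use {h}
  L5 def {u} use {c,u}

Backward fixpoint:
  L0 li=∅ lo={h,u}
  L1 li={h,u} lo={h,u}
  L2 li={h,u} lo={c,u}
  L3 li=∅ lo={h,u}
  L4 li={h,u} lo={h,u}
  L5 li={c,u} lo=∅

Interference:
  c: {f,h,u}
  f: {c,h,u}
  g: {h,u}
  h: {c,f,g,m,u}
  m: {h,u}
  u: {c,f,g,h,m}

N(g) = ["h", "u"]

Answer: ["h", "u"]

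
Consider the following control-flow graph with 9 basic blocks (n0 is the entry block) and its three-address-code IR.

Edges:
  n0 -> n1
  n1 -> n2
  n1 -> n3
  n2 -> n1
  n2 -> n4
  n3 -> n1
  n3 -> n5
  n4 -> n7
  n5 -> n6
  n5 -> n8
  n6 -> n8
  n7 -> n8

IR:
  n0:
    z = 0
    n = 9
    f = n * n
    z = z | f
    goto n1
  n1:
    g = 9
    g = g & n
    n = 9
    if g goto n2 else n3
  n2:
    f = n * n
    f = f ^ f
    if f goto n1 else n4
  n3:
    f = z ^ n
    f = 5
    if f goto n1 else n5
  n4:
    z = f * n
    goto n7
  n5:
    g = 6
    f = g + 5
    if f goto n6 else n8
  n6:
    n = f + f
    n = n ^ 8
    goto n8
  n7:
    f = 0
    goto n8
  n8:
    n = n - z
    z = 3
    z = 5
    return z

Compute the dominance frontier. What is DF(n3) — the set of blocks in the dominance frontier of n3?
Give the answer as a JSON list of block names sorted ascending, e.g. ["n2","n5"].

idom tree: n1←n0 n2←n1 n3←n1 n4←n2 n5←n3 n6←n5 n7←n4 n8←n1
Dom at joins:
  n1: preds {n0,n2,n3}: {n0} ∩ {n0,n1,n2} ∩ {n0,n1,n3} = {n0}; idom=n0
  n8: preds {n5,n6,n7}: {n0,n1,n3,n5} ∩ {n0,n1,n3,n5,n6} ∩ {n0,n1,n2,n4,n7} = {n0,n1}; idom=n1

DF walk-up:
  join n1 pred n0: · stop@n0
  join n1 pred n2: n2→n1 stop@n0
  join n1 pred n3: n3→n1 stop@n0
  join n8 pred n5: n5→n3 stop@n1
  join n8 pred n6: n6→n5→n3 stop@n1
  join n8 pred n7: n7→n4→n2 stop@n1
  n0 → ∅
  n1 → {n1}
  n2 → {n1,n8}
  n3 → {n1,n8}
  n4 → {n8}
  n5 → {n8}
  n6 → {n8}
  n7 → {n8}
  n8 → ∅

DF(n3) = ["n1", "n8"]

Answer: ["n1", "n8"]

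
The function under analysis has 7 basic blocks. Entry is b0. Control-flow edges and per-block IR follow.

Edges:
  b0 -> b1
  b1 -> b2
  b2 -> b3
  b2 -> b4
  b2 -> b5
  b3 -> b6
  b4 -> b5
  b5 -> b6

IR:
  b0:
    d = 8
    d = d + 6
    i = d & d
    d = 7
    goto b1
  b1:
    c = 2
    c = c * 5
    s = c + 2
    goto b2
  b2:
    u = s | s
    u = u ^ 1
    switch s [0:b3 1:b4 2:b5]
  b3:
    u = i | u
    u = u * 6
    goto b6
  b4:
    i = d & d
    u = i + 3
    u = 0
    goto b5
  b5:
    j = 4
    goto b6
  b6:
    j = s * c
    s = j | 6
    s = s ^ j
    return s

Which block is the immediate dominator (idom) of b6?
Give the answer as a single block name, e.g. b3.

idom tree: b1←b0 b2←b1 b3←b2 b4←b2 b5←b2 b6←b2
Dom at joins:
  b5: preds {b2,b4}: {b0,b1,b2} ∩ {b0,b1,b2,b4} = {b0,b1,b2}; idom=b2
  b6: preds {b3,b5}: {b0,b1,b2,b3} ∩ {b0,b1,b2,b5} = {b0,b1,b2}; idom=b2

idom(b6) = b2

Answer: b2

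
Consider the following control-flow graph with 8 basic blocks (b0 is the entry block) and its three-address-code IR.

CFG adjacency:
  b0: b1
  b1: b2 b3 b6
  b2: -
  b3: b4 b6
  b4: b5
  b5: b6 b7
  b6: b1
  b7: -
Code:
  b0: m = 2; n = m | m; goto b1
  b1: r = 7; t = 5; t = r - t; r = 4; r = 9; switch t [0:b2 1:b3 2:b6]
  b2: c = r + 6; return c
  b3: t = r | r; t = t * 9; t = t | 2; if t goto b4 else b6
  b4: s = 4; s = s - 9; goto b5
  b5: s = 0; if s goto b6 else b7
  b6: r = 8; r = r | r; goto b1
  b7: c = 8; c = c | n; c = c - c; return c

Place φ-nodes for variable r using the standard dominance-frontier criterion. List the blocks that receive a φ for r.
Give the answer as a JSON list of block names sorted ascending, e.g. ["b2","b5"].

Answer: ["b1"]

Working:
idom tree: b1←b0 b2←b1 b3←b1 b4←b3 b5←b4 b6←b1 b7←b5
Dom∩ at merges:
  b1: preds {b0,b6}: {b0} ∩ {b0,b1,b6} = {b0}; idom=b0
  b6: preds {b1,b3,b5}: {b0,b1} ∩ {b0,b1,b3} ∩ {b0,b1,b3,b4,b5} = {b0,b1}; idom=b1

DF derivation:
  join b1 pred b0: · stop@b0
  join b1 pred b6: b6→b1 stop@b0
  join b6 pred b1: · stop@b1
  join b6 pred b3: b3 stop@b1
  join b6 pred b5: b5→b4→b3 stop@b1
  b0: DF=∅
  b1: DF={b1}
  b2: DF=∅
  b3: DF={b6}
  b4: DF={b6}
  b5: DF={b6}
  b6: DF={b1}
  b7: DF=∅

φ for r: defs {b1,b6}
  DF⁺ = {b1}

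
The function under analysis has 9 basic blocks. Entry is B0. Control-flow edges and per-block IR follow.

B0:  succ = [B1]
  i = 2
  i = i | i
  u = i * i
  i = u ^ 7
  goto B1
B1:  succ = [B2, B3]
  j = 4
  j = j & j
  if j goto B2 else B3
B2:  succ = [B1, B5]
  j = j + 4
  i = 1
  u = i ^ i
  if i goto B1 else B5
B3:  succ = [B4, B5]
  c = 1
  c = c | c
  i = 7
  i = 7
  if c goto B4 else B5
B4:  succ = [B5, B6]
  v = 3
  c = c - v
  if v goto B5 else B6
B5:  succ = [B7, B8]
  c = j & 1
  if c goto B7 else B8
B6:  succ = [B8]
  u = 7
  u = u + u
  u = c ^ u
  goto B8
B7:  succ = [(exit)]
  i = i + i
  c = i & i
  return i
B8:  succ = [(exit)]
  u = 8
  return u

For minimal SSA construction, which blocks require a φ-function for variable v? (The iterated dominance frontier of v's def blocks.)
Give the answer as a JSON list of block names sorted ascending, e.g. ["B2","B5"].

idom tree: B1←B0 B2←B1 B3←B1 B4←B3 B5←B1 B6←B4 B7←B5 B8←B1
Join-block Dom:
  B1: preds {B0,B2}: {B0} ∩ {B0,B1,B2} = {B0}; idom=B0
  B5: preds {B2,B3,B4}: {B0,B1,B2} ∩ {B0,B1,B3} ∩ {B0,B1,B3,B4} = {B0,B1}; idom=B1
  B8: preds {B5,B6}: {B0,B1,B5} ∩ {B0,B1,B3,B4,B6} = {B0,B1}; idom=B1

DF walk-up:
  join B1 pred B0: · stop@B0
  join B1 pred B2: B2→B1 stop@B0
  join B5 pred B2: B2 stop@B1
  join B5 pred B3: B3 stop@B1
  join B5 pred B4: B4→B3 stop@B1
  join B8 pred B5: B5 stop@B1
  join B8 pred B6: B6→B4→B3 stop@B1
  B0: DF=∅
  B1: DF={B1}
  B2: DF={B1,B5}
  B3: DF={B5,B8}
  B4: DF={B5,B8}
  B5: DF={B8}
  B6: DF={B8}
  B7: DF=∅
  B8: DF=∅

φ for v: defs {B4}
  DF⁺ = {B5,B8}

Answer: ["B5", "B8"]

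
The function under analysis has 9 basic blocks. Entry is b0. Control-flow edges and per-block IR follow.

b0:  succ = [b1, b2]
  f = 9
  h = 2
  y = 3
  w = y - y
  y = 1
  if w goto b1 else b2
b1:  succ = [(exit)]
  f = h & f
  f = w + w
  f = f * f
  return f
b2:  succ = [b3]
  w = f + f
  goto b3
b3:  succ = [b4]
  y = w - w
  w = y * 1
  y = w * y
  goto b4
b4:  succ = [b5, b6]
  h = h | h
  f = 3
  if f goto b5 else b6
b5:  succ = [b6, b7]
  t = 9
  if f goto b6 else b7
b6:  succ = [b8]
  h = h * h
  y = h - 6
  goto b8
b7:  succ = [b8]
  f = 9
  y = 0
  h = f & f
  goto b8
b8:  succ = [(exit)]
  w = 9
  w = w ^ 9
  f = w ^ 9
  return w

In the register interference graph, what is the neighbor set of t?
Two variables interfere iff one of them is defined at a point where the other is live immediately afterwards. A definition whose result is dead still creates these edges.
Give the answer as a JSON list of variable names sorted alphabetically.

Per-block:
  b0: def={f,h,w,y} ue=∅
  b1: def={f} ue={f,h,w}
  b2: def={w} ue={f}
  b3: def={w,y} ue={w}
  b4: def={f,h} ue={h}
  b5: def={t} ue={f}
  b6: def={h,y} ue={h}
  b7: def={f,h,y} ue=∅
  b8: def={f,w} ue=∅

Backward fixpoint:
  live b0: ∅→{f,h,w}
  live b1: {f,h,w}→∅
  live b2: {f,h}→{h,w}
  live b3: {h,w}→{h}
  live b4: {h}→{f,h}
  live b5: {f,h}→{h}
  live b6: {h}→∅
  live b7: ∅→∅
  live b8: ∅→∅

Interfere edges:
  f: {h,t,w,y}
  h: {f,t,w,y}
  t: {f,h}
  w: {f,h,y}
  y: {f,h,w}

N(t) = ["f", "h"]

Answer: ["f", "h"]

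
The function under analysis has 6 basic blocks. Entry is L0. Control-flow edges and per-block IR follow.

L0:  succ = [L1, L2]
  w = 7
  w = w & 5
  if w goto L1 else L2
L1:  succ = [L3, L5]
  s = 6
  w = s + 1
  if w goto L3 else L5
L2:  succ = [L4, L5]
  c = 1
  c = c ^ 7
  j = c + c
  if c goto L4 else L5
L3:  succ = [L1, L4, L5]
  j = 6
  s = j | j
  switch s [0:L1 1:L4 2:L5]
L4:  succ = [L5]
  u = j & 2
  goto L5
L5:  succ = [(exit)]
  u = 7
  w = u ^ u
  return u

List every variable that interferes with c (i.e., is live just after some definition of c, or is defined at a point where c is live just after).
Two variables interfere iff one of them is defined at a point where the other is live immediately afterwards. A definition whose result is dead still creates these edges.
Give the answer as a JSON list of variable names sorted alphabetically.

Answer: ["j"]

Working:
Block summaries:
  L0 def {w} use ∅
  L1 def {s,w} use ∅
  L2 def {c,j} use ∅
  L3 def {j,s} use ∅
  L4 def {u} use {j}
  L5 def {u,w} use ∅

Backward fixpoint:
  L0: in=∅ out=∅
  L1: in=∅ out=∅
  L2: in=∅ out={j}
  L3: in=∅ out={j}
  L4: in={j} out=∅
  L5: in=∅ out=∅

Interference:
  c: {j}
  j: {c,s}
  s: {j}
  u: {w}
  w: {u}

N(c) = ["j"]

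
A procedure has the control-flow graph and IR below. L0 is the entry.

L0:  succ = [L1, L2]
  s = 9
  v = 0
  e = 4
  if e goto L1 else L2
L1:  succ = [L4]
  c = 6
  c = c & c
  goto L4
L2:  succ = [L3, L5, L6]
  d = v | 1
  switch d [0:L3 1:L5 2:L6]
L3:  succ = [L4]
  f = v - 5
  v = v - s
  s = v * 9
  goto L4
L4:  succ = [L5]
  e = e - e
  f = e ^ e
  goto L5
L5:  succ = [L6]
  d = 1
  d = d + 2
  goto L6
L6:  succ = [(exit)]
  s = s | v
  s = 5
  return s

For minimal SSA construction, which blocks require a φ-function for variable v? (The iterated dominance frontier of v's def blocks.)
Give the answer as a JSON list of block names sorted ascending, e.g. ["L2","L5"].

Answer: ["L4", "L5", "L6"]

Derivation:
idom tree: L1←L0 L2←L0 L3←L2 L4←L0 L5←L0 L6←L0
Dom∩ at merges:
  L4: preds {L1,L3}: {L0,L1} ∩ {L0,L2,L3} = {L0}; idom=L0
  L5: preds {L2,L4}: {L0,L2} ∩ {L0,L4} = {L0}; idom=L0
  L6: preds {L2,L5}: {L0,L2} ∩ {L0,L5} = {L0}; idom=L0

DF walk-up:
  L4←L1: walk L1 to L0
  L4←L3: walk L3→L2 to L0
  L5←L2: walk L2 to L0
  L5←L4: walk L4 to L0
  L6←L2: walk L2 to L0
  L6←L5: walk L5 to L0
  L0: DF=∅
  L1: DF={L4}
  L2: DF={L4,L5,L6}
  L3: DF={L4}
  L4: DF={L5}
  L5: DF={L6}
  L6: DF=∅

φ for v: defs {L0,L3}
  DF⁺ = {L4,L5,L6}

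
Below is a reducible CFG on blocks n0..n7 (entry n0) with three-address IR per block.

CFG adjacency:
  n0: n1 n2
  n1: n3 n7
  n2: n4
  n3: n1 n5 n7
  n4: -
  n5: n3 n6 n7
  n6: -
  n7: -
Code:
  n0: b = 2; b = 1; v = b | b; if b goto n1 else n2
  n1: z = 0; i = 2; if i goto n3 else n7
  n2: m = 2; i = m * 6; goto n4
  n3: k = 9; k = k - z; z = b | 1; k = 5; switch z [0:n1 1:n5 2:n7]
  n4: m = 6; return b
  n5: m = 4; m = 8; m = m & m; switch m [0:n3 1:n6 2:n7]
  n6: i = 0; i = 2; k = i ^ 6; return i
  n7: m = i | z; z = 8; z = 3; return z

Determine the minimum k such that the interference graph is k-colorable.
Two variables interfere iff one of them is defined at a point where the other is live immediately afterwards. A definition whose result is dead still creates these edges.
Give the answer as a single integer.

Block summaries:
  n0 def {b,v} use ∅
  n1 def {i,z} use ∅
  n2 def {i,m} use ∅
  n3 def {k,z} use {b,z}
  n4 def {m} use {b}
  n5 def {m} use ∅
  n6 def {i,k} use ∅
  n7 def {m,z} use {i,z}

Liveness:
  n0 li=∅ lo={b}
  n1 li={b} lo={b,i,z}
  n2 li={b} lo={b}
  n3 li={b,i,z} lo={b,i,z}
  n4 li={b} lo=∅
  n5 li={b,i,z} lo={b,i,z}
  n6 li=∅ lo=∅
  n7 li={i,z} lo=∅

Interfere edges:
  b↔{i,k,m,v,z}
  i↔{b,k,m,z}
  k↔{b,i,z}
  m↔{b,i,z}
  v↔{b}
  z↔{b,i,k,m}

Colouring:
  lower bound: {b,i,k,z} mutually conflict ⇒ χ ≥ 4
  4-colouring: c0={b}  c1={i,v}  c2={z}  c3={k,m}
  χ = 4

Answer: 4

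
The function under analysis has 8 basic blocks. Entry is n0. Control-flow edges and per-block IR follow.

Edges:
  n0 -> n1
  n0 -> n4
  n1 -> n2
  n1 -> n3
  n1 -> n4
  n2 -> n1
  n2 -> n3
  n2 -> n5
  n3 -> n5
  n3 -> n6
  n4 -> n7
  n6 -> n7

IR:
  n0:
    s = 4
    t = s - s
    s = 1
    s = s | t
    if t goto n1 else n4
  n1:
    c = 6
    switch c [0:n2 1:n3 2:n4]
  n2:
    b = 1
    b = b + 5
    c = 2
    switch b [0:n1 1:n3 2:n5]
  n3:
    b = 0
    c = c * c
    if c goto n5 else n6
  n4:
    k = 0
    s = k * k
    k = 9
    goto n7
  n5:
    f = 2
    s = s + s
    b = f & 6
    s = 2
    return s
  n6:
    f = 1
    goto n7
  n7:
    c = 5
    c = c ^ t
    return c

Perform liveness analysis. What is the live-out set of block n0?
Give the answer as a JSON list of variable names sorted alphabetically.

def/use:
  n0: def={s,t} ue=∅
  n1: def={c} ue=∅
  n2: def={b,c} ue=∅
  n3: def={b,c} ue={c}
  n4: def={k,s} ue=∅
  n5: def={b,f,s} ue={s}
  n6: def={f} ue=∅
  n7: def={c} ue={t}

Backward fixpoint:
  n0 li=∅ lo={s,t}
  n1 li={s,t} lo={c,s,t}
  n2 li={s,t} lo={c,s,t}
  n3 li={c,s,t} lo={s,t}
  n4 li={t} lo={t}
  n5 li={s} lo=∅
  n6 li={t} lo={t}
  n7 li={t} lo=∅

live-out(n0) = ["s", "t"]

Answer: ["s", "t"]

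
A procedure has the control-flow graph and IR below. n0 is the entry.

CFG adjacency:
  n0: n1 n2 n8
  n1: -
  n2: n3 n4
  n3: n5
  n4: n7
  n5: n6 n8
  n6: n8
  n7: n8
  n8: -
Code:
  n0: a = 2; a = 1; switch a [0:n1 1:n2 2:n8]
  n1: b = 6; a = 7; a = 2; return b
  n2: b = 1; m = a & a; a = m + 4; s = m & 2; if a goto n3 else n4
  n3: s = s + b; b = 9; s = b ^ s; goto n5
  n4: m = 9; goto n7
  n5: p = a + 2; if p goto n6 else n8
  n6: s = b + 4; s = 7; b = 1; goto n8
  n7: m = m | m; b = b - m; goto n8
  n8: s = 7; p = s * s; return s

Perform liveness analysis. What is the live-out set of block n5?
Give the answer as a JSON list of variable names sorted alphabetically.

Per-block:
  n0: def={a} ue=∅
  n1: def={a,b} ue=∅
  n2: def={a,b,m,s} ue={a}
  n3: def={b,s} ue={b,s}
  n4: def={m} ue=∅
  n5: def={p} ue={a}
  n6: def={b,s} ue={b}
  n7: def={b,m} ue={b,m}
  n8: def={p,s} ue=∅

Backward fixpoint:
  n0 li=∅ lo={a}
  n1 li=∅ lo=∅
  n2 li={a} lo={a,b,s}
  n3 li={a,b,s} lo={a,b}
  n4 li={b} lo={b,m}
  n5 li={a,b} lo={b}
  n6 li={b} lo=∅
  n7 li={b,m} lo=∅
  n8 li=∅ lo=∅

live-out(n5) = ["b"]

Answer: ["b"]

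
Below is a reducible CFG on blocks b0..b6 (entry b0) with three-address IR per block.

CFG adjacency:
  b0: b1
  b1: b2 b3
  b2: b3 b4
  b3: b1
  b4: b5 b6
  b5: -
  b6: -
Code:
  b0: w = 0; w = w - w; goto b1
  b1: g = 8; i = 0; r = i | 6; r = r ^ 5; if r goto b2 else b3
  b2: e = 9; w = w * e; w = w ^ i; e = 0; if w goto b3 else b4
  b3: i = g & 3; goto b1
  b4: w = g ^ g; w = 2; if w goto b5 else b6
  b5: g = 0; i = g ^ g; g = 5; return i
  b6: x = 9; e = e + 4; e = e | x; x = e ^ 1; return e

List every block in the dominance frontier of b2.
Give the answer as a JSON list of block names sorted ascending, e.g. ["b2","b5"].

Answer: ["b3"]

Derivation:
idom tree: b1←b0 b2←b1 b3←b1 b4←b2 b5←b4 b6←b4
Join-block Dom:
  b1: preds {b0,b3}: {b0} ∩ {b0,b1,b3} = {b0}; idom=b0
  b3: preds {b1,b2}: {b0,b1} ∩ {b0,b1,b2} = {b0,b1}; idom=b1

DF walk-up:
  b1←b0: walk · to b0
  b1←b3: walk b3→b1 to b0
  b3←b1: walk · to b1
  b3←b2: walk b2 to b1
  DF(b0)=∅
  DF(b1)={b1}
  DF(b2)={b3}
  DF(b3)={b1}
  DF(b4)=∅
  DF(b5)=∅
  DF(b6)=∅

DF(b2) = ["b3"]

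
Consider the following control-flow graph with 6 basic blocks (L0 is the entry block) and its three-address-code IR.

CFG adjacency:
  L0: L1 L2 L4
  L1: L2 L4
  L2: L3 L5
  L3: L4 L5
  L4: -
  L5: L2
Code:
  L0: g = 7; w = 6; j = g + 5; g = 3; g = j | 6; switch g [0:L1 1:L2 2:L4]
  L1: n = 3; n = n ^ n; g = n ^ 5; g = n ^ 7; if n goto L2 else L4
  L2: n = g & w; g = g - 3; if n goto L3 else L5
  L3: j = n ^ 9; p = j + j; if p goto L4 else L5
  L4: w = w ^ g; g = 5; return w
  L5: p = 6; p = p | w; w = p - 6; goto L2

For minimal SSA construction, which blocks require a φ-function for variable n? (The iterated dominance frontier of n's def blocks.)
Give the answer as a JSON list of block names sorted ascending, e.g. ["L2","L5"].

idom tree: L1←L0 L2←L0 L3←L2 L4←L0 L5←L2
Join-block Dom:
  L2: preds {L0,L1,L5}: {L0} ∩ {L0,L1} ∩ {L0,L2,L5} = {L0}; idom=L0
  L4: preds {L0,L1,L3}: {L0} ∩ {L0,L1} ∩ {L0,L2,L3} = {L0}; idom=L0
  L5: preds {L2,L3}: {L0,L2} ∩ {L0,L2,L3} = {L0,L2}; idom=L2

DF walk-up:
  L2←L0: walk · to L0
  L2←L1: walk L1 to L0
  L2←L5: walk L5→L2 to L0
  L4←L0: walk · to L0
  L4←L1: walk L1 to L0
  L4←L3: walk L3→L2 to L0
  L5←L2: walk · to L2
  L5←L3: walk L3 to L2
  DF(L0)=∅
  DF(L1)={L2,L4}
  DF(L2)={L2,L4}
  DF(L3)={L4,L5}
  DF(L4)=∅
  DF(L5)={L2}

φ for n: defs {L1,L2}
  DF⁺ = {L2,L4}

Answer: ["L2", "L4"]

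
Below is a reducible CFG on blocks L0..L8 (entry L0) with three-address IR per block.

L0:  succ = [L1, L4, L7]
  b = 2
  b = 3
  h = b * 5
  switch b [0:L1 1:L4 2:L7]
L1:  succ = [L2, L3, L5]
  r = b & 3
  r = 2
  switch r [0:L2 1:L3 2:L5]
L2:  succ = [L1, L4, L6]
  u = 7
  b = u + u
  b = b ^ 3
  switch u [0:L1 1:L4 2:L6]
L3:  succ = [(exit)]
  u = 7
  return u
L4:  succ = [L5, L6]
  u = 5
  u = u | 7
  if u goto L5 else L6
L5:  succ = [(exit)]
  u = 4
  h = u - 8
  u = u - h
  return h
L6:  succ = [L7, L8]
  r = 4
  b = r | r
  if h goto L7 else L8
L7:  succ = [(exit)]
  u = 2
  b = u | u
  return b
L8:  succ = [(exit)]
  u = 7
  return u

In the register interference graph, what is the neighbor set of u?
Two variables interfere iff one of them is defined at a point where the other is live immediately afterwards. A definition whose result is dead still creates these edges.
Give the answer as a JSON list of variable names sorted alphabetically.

Answer: ["b", "h"]

Derivation:
def/use:
  L0: {b,h} / ∅
  L1: {r} / {b}
  L2: {b,u} / ∅
  L3: {u} / ∅
  L4: {u} / ∅
  L5: {h,u} / ∅
  L6: {b,r} / {h}
  L7: {b,u} / ∅
  L8: {u} / ∅

Liveness:
  L0 li=∅ lo={b,h}
  L1 li={b,h} lo={h}
  L2 li={h} lo={b,h}
  L3 li=∅ lo=∅
  L4 li={h} lo={h}
  L5 li=∅ lo=∅
  L6 li={h} lo=∅
  L7 li=∅ lo=∅
  L8 li=∅ lo=∅

Conflict graph:
  b: {h,u}
  h: {b,r,u}
  r: {h}
  u: {b,h}

N(u) = ["b", "h"]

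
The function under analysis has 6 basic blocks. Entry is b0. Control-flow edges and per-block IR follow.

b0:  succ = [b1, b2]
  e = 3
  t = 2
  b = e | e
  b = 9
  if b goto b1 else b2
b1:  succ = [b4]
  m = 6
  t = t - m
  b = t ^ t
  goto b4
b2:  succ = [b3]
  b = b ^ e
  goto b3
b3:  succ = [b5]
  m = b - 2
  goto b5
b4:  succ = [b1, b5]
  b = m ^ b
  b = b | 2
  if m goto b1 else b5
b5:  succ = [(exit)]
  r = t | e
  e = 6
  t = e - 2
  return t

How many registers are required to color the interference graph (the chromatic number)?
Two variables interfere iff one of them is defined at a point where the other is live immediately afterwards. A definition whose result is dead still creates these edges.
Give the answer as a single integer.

def/use:
  b0 def {b,e,t} use ∅
  b1 def {b,m,t} use {t}
  b2 def {b} use {b,e}
  b3 def {m} use {b}
  b4 def {b} use {b,m}
  b5 def {e,r,t} use {e,t}

Live sets:
  live b0: ∅→{b,e,t}
  live b1: {e,t}→{b,e,m,t}
  live b2: {b,e,t}→{b,e,t}
  live b3: {b,e,t}→{e,t}
  live b4: {b,e,m,t}→{e,t}
  live b5: {e,t}→∅

Interfere edges:
  b↔{e,m,t}
  e↔{b,m,t}
  m↔{b,e,t}
  r↔∅
  t↔{b,e,m}

Colouring:
  lower bound: {b,e,m,t} mutually conflict ⇒ χ ≥ 4
  assign b→c0 e→c1 m→c2 r→c0 t→c3 — no edge inside a register ⇒ χ ≤ 4
  χ = 4

Answer: 4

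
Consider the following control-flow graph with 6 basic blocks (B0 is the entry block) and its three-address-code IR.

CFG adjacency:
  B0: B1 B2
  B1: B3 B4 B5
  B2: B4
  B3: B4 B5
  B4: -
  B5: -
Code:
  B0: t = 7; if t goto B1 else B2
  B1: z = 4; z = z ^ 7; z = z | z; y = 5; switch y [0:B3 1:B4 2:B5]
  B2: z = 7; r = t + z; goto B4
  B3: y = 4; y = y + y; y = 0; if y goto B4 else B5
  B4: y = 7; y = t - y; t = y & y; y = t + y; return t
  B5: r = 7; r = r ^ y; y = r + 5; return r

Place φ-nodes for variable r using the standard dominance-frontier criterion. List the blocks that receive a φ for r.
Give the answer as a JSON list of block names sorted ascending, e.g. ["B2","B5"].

idom tree: B1←B0 B2←B0 B3←B1 B4←B0 B5←B1
Join-block Dom:
  B4: preds {B1,B2,B3}: {B0,B1} ∩ {B0,B2} ∩ {B0,B1,B3} = {B0}; idom=B0
  B5: preds {B1,B3}: {B0,B1} ∩ {B0,B1,B3} = {B0,B1}; idom=B1

DF derivation:
  join B4 pred B1: B1 stop@B0
  join B4 pred B2: B2 stop@B0
  join B4 pred B3: B3→B1 stop@B0
  join B5 pred B1: · stop@B1
  join B5 pred B3: B3 stop@B1
  B0 → ∅
  B1 → {B4}
  B2 → {B4}
  B3 → {B4,B5}
  B4 → ∅
  B5 → ∅

φ for r: defs {B2,B5}
  DF⁺ = {B4}

Answer: ["B4"]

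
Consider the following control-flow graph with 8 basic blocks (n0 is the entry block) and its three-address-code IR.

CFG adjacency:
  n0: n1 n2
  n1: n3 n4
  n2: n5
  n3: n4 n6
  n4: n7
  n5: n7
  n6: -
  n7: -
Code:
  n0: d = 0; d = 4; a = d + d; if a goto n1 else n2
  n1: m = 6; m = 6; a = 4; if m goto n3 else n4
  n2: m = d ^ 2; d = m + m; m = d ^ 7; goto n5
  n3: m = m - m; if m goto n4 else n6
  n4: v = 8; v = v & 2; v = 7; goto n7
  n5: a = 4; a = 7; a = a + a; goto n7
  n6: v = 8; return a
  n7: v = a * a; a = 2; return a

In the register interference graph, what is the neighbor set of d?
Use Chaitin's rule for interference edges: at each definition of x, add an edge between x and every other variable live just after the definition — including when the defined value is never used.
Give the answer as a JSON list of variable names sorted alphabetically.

def/use:
  n0: {a,d} / ∅
  n1: {a,m} / ∅
  n2: {d,m} / {d}
  n3: {m} / {m}
  n4: {v} / ∅
  n5: {a} / ∅
  n6: {v} / {a}
  n7: {a,v} / {a}

Live sets:
  n0: in=∅ out={d}
  n1: in=∅ out={a,m}
  n2: in={d} out=∅
  n3: in={a,m} out={a}
  n4: in={a} out={a}
  n5: in=∅ out={a}
  n6: in={a} out=∅
  n7: in={a} out=∅

Conflict graph:
  a↔{d,m,v}
  d↔{a}
  m↔{a}
  v↔{a}

N(d) = ["a"]

Answer: ["a"]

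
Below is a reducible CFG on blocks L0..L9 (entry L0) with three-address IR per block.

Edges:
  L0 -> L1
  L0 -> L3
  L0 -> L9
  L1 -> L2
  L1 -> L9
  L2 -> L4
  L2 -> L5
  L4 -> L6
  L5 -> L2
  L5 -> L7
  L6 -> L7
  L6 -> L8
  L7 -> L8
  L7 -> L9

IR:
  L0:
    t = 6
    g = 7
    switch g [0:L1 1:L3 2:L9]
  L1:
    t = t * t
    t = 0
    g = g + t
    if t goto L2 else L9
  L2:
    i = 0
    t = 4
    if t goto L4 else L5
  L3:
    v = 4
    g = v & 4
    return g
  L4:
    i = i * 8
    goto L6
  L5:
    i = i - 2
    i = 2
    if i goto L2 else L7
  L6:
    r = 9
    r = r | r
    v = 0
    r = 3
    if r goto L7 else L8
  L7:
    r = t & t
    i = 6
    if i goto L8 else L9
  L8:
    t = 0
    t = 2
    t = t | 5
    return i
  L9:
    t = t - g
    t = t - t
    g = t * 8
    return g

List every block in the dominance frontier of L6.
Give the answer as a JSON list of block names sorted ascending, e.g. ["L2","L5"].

Answer: ["L7", "L8"]

Working:
idom tree: L1←L0 L2←L1 L3←L0 L4←L2 L5←L2 L6←L4 L7←L2 L8←L2 L9←L0
Join-block Dom:
  L2: preds {L1,L5}: {L0,L1} ∩ {L0,L1,L2,L5} = {L0,L1}; idom=L1
  L7: preds {L5,L6}: {L0,L1,L2,L5} ∩ {L0,L1,L2,L4,L6} = {L0,L1,L2}; idom=L2
  L8: preds {L6,L7}: {L0,L1,L2,L4,L6} ∩ {L0,L1,L2,L7} = {L0,L1,L2}; idom=L2
  L9: preds {L0,L1,L7}: {L0} ∩ {L0,L1} ∩ {L0,L1,L2,L7} = {L0}; idom=L0

DF walk-up:
  join L2 pred L1: · stop@L1
  join L2 pred L5: L5→L2 stop@L1
  join L7 pred L5: L5 stop@L2
  join L7 pred L6: L6→L4 stop@L2
  join L8 pred L6: L6→L4 stop@L2
  join L8 pred L7: L7 stop@L2
  join L9 pred L0: · stop@L0
  join L9 pred L1: L1 stop@L0
  join L9 pred L7: L7→L2→L1 stop@L0
  L0 → ∅
  L1 → {L9}
  L2 → {L2,L9}
  L3 → ∅
  L4 → {L7,L8}
  L5 → {L2,L7}
  L6 → {L7,L8}
  L7 → {L8,L9}
  L8 → ∅
  L9 → ∅

DF(L6) = ["L7", "L8"]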